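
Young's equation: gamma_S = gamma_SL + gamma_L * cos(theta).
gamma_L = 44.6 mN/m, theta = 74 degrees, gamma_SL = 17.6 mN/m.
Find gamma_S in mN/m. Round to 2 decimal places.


cos(74 deg) = 0.275637
gamma_S = 17.6 + 44.6 * 0.275637
= 29.89 mN/m

29.89


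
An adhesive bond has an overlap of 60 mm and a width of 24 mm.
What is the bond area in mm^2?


Bond area = overlap * width
= 60 * 24
= 1440 mm^2

1440


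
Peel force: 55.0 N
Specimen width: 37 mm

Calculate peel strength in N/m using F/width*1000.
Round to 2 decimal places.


Peel strength = 55.0 / 37 * 1000 = 1486.49 N/m

1486.49


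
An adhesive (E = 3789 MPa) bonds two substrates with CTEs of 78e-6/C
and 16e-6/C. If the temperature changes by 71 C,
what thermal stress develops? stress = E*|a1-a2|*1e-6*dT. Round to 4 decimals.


Stress = 3789 * |78 - 16| * 1e-6 * 71
= 16.6792 MPa

16.6792


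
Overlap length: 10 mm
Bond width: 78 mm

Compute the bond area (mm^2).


Bond area = 10 * 78 = 780 mm^2

780


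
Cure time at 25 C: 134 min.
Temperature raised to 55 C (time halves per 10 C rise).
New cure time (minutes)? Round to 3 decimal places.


Acceleration factor = 2^(30/10) = 8.0000
New time = 134 / 8.0000 = 16.750 min

16.750


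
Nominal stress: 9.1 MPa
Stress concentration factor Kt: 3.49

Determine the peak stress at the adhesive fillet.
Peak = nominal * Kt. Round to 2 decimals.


Peak stress = 9.1 * 3.49
= 31.76 MPa

31.76


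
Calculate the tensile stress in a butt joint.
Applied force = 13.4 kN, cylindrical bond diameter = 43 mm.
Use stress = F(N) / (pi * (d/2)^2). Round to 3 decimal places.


A = pi * 21.5^2 = 1452.2012 mm^2
sigma = 13400.0 / 1452.2012 = 9.227 MPa

9.227


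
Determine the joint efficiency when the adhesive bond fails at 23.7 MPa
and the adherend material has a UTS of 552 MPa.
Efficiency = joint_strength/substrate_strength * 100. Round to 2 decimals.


Joint efficiency = 23.7 / 552 * 100
= 4.29%

4.29


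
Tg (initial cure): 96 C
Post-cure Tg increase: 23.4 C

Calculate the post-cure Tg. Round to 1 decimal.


Post-cure Tg = 96 + 23.4 = 119.4 C

119.4


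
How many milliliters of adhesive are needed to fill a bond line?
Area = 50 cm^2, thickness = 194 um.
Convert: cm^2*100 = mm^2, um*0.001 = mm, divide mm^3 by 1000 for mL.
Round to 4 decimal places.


= (50 * 100) * (194 * 0.001) / 1000
= 0.9700 mL

0.9700


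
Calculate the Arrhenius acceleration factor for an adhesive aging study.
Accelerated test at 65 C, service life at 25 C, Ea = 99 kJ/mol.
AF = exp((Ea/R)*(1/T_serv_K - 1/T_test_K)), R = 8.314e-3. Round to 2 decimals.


T_test = 338.15 K, T_serv = 298.15 K
Ea/R = 99 / 0.008314 = 11907.63
AF = exp(11907.63 * (1/298.15 - 1/338.15))
= 112.66

112.66


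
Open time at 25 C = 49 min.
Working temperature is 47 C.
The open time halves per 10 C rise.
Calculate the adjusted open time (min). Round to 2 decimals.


factor = 2^((47 - 25) / 10) = 4.5948
ot = 49 / 4.5948 = 10.66 min

10.66


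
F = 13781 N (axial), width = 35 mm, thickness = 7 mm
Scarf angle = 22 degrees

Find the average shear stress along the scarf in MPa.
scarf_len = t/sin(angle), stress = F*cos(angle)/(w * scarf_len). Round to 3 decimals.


scarf_len = 7/sin(22 deg) = 18.6863
cos(22 deg) = 0.927184
stress = 13781*0.927184/(35*18.6863) = 19.537 MPa

19.537


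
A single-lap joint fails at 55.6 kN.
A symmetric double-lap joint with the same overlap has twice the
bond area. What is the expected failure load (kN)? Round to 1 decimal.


Double-lap load = 2 * 55.6 = 111.2 kN

111.2


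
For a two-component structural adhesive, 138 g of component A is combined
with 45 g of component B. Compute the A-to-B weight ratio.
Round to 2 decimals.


Weight ratio A:B = 138 / 45
= 3.07

3.07


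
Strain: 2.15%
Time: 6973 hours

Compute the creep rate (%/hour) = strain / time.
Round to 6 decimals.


Creep rate = 2.15 / 6973
= 0.000308 %/h

0.000308


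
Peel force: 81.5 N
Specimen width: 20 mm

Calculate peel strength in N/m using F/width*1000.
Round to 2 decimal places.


Peel strength = 81.5 / 20 * 1000 = 4075.00 N/m

4075.00


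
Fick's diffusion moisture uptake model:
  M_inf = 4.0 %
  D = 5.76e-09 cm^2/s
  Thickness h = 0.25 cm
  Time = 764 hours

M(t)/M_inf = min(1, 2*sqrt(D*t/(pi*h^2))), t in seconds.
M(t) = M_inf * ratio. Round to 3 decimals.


t_sec = 764 * 3600 = 2750400
ratio = 2*sqrt(5.76e-09*2750400/(pi*0.25^2))
= min(1, 0.568099)
= 0.568099
M(t) = 4.0 * 0.568099 = 2.272 %

2.272


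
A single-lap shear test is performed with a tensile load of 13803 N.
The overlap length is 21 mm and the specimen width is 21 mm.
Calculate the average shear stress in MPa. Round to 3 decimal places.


Shear stress = F / (overlap * width)
= 13803 / (21 * 21)
= 13803 / 441
= 31.299 MPa

31.299


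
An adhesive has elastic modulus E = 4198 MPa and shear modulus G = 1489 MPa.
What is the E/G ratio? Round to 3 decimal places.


E/G = 4198 / 1489 = 2.819

2.819


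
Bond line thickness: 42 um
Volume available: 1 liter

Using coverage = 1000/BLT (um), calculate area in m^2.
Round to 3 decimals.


1 L = 1e6 mm^3, thickness = 42 um = 0.042 mm
Area = 1e6 / 0.042 mm^2 = (1e6 / 0.042) / 1e6 m^2 = 1000 / 42 m^2
= 23.810 m^2

23.810


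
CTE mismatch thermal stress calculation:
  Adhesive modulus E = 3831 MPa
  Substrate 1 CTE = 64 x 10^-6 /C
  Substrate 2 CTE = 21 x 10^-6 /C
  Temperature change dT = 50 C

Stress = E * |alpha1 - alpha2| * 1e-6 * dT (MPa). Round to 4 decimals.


delta_alpha = |64 - 21| = 43 x 10^-6/C
Stress = 3831 * 43e-6 * 50
= 8.2367 MPa

8.2367


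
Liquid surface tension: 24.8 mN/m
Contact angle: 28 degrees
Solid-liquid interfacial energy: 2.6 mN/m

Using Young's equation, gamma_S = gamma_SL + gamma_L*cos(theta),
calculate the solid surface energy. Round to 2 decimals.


gamma_S = 2.6 + 24.8 * cos(28)
= 24.50 mN/m

24.50


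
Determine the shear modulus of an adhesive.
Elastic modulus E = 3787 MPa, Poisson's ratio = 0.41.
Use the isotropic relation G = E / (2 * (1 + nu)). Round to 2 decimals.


G = 3787 / (2*(1+0.41)) = 3787 / 2.82
= 1342.91 MPa

1342.91


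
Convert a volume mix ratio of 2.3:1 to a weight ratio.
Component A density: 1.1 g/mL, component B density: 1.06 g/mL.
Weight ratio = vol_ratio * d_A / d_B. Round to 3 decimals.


= 2.3 * 1.1 / 1.06 = 2.387

2.387


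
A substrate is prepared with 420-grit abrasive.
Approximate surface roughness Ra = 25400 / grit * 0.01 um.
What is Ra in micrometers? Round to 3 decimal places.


Ra = 25400 / 420 * 0.01 = 0.605 um

0.605


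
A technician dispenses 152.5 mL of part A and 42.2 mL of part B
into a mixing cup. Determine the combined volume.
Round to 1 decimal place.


Combined volume = 152.5 + 42.2
= 194.7 mL

194.7


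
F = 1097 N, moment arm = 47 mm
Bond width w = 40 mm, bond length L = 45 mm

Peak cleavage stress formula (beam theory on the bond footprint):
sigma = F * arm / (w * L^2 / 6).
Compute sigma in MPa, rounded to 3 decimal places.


sigma = (1097 * 47) / (40 * 2025 / 6)
= 51559 * 6 / 81000
= 309354 / 81000
= 3.819 MPa

3.819


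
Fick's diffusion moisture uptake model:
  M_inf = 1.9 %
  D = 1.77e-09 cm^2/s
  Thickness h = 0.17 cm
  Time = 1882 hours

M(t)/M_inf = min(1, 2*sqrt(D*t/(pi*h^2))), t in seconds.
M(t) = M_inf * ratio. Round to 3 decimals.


t_sec = 1882 * 3600 = 6775200
ratio = 2*sqrt(1.77e-09*6775200/(pi*0.17^2))
= min(1, 0.726865)
= 0.726865
M(t) = 1.9 * 0.726865 = 1.381 %

1.381


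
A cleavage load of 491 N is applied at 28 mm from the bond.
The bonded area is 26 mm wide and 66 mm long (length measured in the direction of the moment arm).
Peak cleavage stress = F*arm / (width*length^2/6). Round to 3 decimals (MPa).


Moment = 491 * 28 = 13748 N*mm
Section modulus = 26 * 4356 / 6 = 113256 / 6 mm^3
Stress = 13748 / (113256 / 6) = 82488 / 113256
= 0.728 MPa

0.728


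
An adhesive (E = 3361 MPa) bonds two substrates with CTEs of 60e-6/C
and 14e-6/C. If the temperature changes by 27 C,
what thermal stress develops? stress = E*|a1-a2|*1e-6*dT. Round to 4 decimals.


Stress = 3361 * |60 - 14| * 1e-6 * 27
= 4.1744 MPa

4.1744


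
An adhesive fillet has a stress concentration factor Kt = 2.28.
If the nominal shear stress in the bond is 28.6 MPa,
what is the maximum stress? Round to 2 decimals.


Max stress = 28.6 * 2.28 = 65.21 MPa

65.21


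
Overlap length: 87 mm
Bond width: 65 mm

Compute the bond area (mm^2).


Bond area = 87 * 65 = 5655 mm^2

5655


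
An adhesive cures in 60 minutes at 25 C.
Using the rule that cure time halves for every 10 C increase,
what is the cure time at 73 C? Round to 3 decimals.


Factor = 2^((73 - 25) / 10) = 27.8576
Cure time = 60 / 27.8576
= 2.154 minutes

2.154


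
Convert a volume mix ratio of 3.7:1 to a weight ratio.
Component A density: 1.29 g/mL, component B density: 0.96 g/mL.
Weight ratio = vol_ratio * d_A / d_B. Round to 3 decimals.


= 3.7 * 1.29 / 0.96 = 4.972

4.972


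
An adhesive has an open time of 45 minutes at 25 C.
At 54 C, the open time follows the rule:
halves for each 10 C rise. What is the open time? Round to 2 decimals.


Factor = 2^((54-25)/10) = 7.4643
Open time = 45 / 7.4643 = 6.03 min

6.03


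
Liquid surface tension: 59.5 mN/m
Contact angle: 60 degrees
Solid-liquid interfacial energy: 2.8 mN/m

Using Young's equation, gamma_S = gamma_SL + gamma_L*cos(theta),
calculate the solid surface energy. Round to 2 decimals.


gamma_S = 2.8 + 59.5 * cos(60)
= 32.55 mN/m

32.55


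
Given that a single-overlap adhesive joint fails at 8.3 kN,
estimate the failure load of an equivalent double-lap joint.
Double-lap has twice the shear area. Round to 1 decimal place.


Double-lap factor = 2
Expected load = 8.3 * 2 = 16.6 kN

16.6


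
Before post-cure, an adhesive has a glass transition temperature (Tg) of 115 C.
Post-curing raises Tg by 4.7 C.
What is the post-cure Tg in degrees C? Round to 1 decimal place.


Tg_post = Tg_base + delta_Tg
= 115 + 4.7
= 119.7 C

119.7


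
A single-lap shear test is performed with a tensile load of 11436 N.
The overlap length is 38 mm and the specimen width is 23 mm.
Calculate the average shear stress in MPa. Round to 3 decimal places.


Shear stress = F / (overlap * width)
= 11436 / (38 * 23)
= 11436 / 874
= 13.085 MPa

13.085


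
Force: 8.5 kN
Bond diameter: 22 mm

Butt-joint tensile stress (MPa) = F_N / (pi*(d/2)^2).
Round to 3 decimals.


F_N = 8.5 * 1000 = 8500.0 N
A = pi*(11.0)^2 = 380.1327 mm^2
stress = 8500.0 / 380.1327 = 22.361 MPa

22.361


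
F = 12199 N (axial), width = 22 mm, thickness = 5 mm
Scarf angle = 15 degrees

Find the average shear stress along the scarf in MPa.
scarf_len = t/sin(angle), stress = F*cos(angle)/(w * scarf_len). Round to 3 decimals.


scarf_len = 5/sin(15 deg) = 19.3185
cos(15 deg) = 0.965926
stress = 12199*0.965926/(22*19.3185) = 27.725 MPa

27.725


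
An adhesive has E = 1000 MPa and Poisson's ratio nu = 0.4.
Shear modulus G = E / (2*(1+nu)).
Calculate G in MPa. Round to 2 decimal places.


G = 1000 / (2*(1+0.4))
= 1000 / 2.80
= 357.14 MPa

357.14


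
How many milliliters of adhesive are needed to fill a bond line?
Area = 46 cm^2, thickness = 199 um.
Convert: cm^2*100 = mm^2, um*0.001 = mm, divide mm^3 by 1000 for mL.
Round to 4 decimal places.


= (46 * 100) * (199 * 0.001) / 1000
= 0.9154 mL

0.9154


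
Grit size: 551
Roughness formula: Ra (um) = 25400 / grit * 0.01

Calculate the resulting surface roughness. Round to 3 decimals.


Ra = 25400 / 551 * 0.01
= 0.461 um

0.461


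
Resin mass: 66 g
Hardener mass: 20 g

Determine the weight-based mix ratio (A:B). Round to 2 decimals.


Ratio = 66 / 20 = 3.30

3.30


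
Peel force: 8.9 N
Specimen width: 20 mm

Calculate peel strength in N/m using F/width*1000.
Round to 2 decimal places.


Peel strength = 8.9 / 20 * 1000 = 445.00 N/m

445.00


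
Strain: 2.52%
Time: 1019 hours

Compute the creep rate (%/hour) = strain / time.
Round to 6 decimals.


Creep rate = 2.52 / 1019
= 0.002473 %/h

0.002473


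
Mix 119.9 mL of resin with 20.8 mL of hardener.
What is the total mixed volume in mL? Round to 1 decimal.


Total = 119.9 + 20.8 = 140.7 mL

140.7


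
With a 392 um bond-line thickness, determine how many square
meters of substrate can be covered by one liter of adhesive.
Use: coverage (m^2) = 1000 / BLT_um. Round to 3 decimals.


Coverage = 1000 / 392 = 2.551 m^2

2.551


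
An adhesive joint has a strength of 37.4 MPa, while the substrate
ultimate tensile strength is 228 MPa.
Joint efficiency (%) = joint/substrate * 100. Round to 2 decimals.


Efficiency = 37.4 / 228 * 100
= 16.40%

16.40


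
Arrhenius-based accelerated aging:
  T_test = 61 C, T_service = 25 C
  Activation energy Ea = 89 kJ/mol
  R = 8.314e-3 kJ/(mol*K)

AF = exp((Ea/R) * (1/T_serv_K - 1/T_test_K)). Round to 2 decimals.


T_test_K = 334.15, T_serv_K = 298.15
AF = exp((89/8.314e-3) * (1/298.15 - 1/334.15))
= 47.86

47.86


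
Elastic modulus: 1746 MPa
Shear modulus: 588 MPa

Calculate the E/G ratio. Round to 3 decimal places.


E / G = 1746 / 588 = 2.969

2.969


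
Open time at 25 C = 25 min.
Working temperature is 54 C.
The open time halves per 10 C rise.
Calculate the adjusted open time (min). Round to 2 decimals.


factor = 2^((54 - 25) / 10) = 7.4643
ot = 25 / 7.4643 = 3.35 min

3.35


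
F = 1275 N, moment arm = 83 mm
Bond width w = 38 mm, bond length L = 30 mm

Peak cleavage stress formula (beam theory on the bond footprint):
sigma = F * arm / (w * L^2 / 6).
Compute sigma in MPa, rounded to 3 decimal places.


sigma = (1275 * 83) / (38 * 900 / 6)
= 105825 * 6 / 34200
= 634950 / 34200
= 18.566 MPa

18.566


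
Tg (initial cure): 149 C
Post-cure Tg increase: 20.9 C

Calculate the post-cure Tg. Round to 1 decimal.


Post-cure Tg = 149 + 20.9 = 169.9 C

169.9


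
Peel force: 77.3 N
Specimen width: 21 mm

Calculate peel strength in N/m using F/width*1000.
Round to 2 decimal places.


Peel strength = 77.3 / 21 * 1000 = 3680.95 N/m

3680.95


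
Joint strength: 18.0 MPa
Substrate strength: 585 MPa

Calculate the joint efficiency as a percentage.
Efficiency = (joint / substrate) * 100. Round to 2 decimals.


Efficiency = (18.0 / 585) * 100 = 3.08%

3.08


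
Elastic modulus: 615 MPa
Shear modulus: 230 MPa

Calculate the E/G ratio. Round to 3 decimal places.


E / G = 615 / 230 = 2.674

2.674


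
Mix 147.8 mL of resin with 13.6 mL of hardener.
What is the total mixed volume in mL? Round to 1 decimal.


Total = 147.8 + 13.6 = 161.4 mL

161.4


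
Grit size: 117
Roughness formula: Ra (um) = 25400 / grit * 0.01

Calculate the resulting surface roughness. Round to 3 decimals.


Ra = 25400 / 117 * 0.01
= 2.171 um

2.171


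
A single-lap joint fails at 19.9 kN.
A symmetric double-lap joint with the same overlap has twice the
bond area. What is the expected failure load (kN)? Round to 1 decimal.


Double-lap load = 2 * 19.9 = 39.8 kN

39.8


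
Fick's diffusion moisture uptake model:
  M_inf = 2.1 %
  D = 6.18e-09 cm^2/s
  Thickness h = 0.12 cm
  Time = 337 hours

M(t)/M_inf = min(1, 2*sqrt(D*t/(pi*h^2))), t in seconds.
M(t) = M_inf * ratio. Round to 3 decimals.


t_sec = 337 * 3600 = 1213200
ratio = 2*sqrt(6.18e-09*1213200/(pi*0.12^2))
= min(1, 0.814206)
= 0.814206
M(t) = 2.1 * 0.814206 = 1.710 %

1.710


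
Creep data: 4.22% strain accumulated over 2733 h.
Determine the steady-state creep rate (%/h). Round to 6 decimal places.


Rate = 4.22 / 2733 = 0.001544 %/h

0.001544


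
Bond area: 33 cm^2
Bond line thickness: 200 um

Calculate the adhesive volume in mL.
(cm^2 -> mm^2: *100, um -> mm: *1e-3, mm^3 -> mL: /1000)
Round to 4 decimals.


V = 33*100 * 200*1e-3 / 1000
= 0.6600 mL

0.6600


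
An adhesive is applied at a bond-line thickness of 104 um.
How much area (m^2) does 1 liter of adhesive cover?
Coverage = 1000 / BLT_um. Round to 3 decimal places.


Coverage = 1000 / 104 = 9.615 m^2

9.615


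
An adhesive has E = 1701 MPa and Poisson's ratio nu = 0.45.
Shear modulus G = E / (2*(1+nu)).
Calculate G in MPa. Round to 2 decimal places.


G = 1701 / (2*(1+0.45))
= 1701 / 2.90
= 586.55 MPa

586.55


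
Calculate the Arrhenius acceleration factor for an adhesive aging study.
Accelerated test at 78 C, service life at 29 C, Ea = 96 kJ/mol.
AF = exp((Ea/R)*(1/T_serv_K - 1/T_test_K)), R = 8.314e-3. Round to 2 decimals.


T_test = 351.15 K, T_serv = 302.15 K
Ea/R = 96 / 0.008314 = 11546.79
AF = exp(11546.79 * (1/302.15 - 1/351.15))
= 206.98

206.98


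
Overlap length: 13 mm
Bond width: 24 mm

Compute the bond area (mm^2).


Bond area = 13 * 24 = 312 mm^2

312


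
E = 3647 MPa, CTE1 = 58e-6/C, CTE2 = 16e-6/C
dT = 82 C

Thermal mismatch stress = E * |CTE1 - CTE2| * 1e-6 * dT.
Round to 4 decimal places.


= 3647 * 42e-6 * 82
= 12.5603 MPa

12.5603


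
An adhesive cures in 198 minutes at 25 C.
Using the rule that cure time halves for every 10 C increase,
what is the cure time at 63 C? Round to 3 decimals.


Factor = 2^((63 - 25) / 10) = 13.9288
Cure time = 198 / 13.9288
= 14.215 minutes

14.215


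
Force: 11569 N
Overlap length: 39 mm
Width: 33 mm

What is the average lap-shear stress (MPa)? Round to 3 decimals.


Average shear stress = F / (overlap * width)
= 11569 / (39 * 33)
= 8.989 MPa

8.989


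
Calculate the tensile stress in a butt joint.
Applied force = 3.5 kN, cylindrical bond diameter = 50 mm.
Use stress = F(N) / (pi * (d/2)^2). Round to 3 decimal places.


A = pi * 25.0^2 = 1963.4954 mm^2
sigma = 3500.0 / 1963.4954 = 1.783 MPa

1.783


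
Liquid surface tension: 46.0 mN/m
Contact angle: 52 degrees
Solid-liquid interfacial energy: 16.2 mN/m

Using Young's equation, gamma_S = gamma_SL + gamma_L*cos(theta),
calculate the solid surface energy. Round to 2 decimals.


gamma_S = 16.2 + 46.0 * cos(52)
= 44.52 mN/m

44.52


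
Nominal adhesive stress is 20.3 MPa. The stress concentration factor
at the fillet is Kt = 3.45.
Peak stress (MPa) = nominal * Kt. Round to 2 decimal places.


Peak = 20.3 * 3.45 = 70.04 MPa

70.04


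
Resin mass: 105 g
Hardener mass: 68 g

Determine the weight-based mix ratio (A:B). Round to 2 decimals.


Ratio = 105 / 68 = 1.54

1.54


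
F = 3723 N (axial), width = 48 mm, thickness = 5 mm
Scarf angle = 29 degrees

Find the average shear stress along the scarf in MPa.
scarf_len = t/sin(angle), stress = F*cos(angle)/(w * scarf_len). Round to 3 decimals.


scarf_len = 5/sin(29 deg) = 10.3133
cos(29 deg) = 0.874620
stress = 3723*0.874620/(48*10.3133) = 6.578 MPa

6.578


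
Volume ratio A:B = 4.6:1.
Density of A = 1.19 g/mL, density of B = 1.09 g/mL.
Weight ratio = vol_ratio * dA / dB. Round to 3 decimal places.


Wt ratio = 4.6 * 1.19 / 1.09
= 5.022

5.022


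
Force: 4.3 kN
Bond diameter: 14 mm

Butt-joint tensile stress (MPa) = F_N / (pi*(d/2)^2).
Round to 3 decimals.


F_N = 4.3 * 1000 = 4300.0 N
A = pi*(7.0)^2 = 153.9380 mm^2
stress = 4300.0 / 153.9380 = 27.933 MPa

27.933


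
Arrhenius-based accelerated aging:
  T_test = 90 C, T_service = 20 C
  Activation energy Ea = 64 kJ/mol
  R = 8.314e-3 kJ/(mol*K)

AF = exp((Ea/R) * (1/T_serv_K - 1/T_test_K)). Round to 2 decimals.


T_test_K = 363.15, T_serv_K = 293.15
AF = exp((64/8.314e-3) * (1/293.15 - 1/363.15))
= 157.85

157.85


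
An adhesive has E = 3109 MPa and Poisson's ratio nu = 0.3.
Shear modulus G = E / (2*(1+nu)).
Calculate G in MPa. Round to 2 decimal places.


G = 3109 / (2*(1+0.3))
= 3109 / 2.60
= 1195.77 MPa

1195.77


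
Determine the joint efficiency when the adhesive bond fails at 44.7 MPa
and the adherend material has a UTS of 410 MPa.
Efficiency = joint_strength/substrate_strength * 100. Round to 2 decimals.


Joint efficiency = 44.7 / 410 * 100
= 10.90%

10.90


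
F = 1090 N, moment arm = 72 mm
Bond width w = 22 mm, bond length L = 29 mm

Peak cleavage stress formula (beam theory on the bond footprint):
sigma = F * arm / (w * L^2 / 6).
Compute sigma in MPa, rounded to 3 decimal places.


sigma = (1090 * 72) / (22 * 841 / 6)
= 78480 * 6 / 18502
= 470880 / 18502
= 25.450 MPa

25.450


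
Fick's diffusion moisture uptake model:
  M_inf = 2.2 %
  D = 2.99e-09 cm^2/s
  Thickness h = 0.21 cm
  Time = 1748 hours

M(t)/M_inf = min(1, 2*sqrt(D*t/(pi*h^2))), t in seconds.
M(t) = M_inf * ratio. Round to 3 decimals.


t_sec = 1748 * 3600 = 6292800
ratio = 2*sqrt(2.99e-09*6292800/(pi*0.21^2))
= min(1, 0.737044)
= 0.737044
M(t) = 2.2 * 0.737044 = 1.621 %

1.621


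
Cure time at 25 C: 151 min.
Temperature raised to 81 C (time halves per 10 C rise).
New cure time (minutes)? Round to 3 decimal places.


Acceleration factor = 2^(56/10) = 48.5029
New time = 151 / 48.5029 = 3.113 min

3.113


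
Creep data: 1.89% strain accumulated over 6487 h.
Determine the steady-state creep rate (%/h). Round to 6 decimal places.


Rate = 1.89 / 6487 = 0.000291 %/h

0.000291


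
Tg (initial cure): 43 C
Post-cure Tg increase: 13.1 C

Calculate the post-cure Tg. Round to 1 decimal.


Post-cure Tg = 43 + 13.1 = 56.1 C

56.1


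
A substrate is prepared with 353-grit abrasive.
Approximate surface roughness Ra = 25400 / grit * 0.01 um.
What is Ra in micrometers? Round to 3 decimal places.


Ra = 25400 / 353 * 0.01 = 0.720 um

0.720


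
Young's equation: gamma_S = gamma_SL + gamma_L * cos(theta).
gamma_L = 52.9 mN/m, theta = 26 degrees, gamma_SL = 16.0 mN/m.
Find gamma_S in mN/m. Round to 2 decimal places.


cos(26 deg) = 0.898794
gamma_S = 16.0 + 52.9 * 0.898794
= 63.55 mN/m

63.55


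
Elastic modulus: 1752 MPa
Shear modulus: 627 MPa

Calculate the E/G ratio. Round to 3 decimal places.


E / G = 1752 / 627 = 2.794

2.794


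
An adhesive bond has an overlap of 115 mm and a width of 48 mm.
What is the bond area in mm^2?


Bond area = overlap * width
= 115 * 48
= 5520 mm^2

5520


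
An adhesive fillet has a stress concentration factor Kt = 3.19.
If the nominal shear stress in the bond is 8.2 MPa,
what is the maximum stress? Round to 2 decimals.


Max stress = 8.2 * 3.19 = 26.16 MPa

26.16


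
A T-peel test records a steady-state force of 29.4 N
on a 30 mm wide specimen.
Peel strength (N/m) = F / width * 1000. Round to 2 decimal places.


Peel strength = 29.4 / 30 * 1000
= 980.00 N/m

980.00


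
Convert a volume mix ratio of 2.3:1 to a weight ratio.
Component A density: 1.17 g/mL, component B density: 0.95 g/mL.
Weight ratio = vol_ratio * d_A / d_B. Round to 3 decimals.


= 2.3 * 1.17 / 0.95 = 2.833

2.833


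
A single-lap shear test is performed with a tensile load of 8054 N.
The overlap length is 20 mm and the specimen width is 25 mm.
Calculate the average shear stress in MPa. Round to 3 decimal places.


Shear stress = F / (overlap * width)
= 8054 / (20 * 25)
= 8054 / 500
= 16.108 MPa

16.108


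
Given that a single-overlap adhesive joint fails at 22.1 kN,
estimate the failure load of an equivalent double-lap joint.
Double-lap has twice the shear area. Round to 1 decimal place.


Double-lap factor = 2
Expected load = 22.1 * 2 = 44.2 kN

44.2


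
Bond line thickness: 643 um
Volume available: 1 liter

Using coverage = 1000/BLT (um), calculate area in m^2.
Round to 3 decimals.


1 L = 1e6 mm^3, thickness = 643 um = 0.643 mm
Area = 1e6 / 0.643 mm^2 = (1e6 / 0.643) / 1e6 m^2 = 1000 / 643 m^2
= 1.555 m^2

1.555


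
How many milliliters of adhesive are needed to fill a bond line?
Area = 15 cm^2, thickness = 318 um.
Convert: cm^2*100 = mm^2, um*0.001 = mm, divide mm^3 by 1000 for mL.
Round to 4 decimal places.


= (15 * 100) * (318 * 0.001) / 1000
= 0.4770 mL

0.4770


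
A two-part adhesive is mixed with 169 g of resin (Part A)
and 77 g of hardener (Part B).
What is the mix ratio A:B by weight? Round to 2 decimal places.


Mix ratio = mass_A / mass_B
= 169 / 77
= 2.19

2.19


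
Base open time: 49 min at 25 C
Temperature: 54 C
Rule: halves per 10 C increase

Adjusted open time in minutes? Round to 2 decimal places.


Acceleration = 2^((54-25)/10) = 7.4643
Open time = 49 / 7.4643 = 6.56 min

6.56


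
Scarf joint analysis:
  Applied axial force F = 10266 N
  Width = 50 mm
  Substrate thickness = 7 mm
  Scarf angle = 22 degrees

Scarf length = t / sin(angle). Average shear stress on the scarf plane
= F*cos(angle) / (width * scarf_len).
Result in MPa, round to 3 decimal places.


Scarf length = 7 / sin(22 deg) = 18.6863 mm
cos(22 deg) = 0.927184
Shear = 10266 * 0.927184 / (50 * 18.6863)
= 10.188 MPa

10.188


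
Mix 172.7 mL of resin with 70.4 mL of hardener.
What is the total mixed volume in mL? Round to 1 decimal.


Total = 172.7 + 70.4 = 243.1 mL

243.1


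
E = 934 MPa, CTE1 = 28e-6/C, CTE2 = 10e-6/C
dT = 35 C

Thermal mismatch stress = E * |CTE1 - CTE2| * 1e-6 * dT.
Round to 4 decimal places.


= 934 * 18e-6 * 35
= 0.5884 MPa

0.5884


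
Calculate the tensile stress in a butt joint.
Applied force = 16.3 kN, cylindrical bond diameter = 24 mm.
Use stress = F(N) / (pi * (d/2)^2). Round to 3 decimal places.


A = pi * 12.0^2 = 452.3893 mm^2
sigma = 16300.0 / 452.3893 = 36.031 MPa

36.031


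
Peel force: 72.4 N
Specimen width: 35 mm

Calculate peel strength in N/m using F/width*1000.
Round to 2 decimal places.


Peel strength = 72.4 / 35 * 1000 = 2068.57 N/m

2068.57


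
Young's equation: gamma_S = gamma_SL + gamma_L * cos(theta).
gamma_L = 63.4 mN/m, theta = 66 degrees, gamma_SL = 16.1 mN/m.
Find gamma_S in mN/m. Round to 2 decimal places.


cos(66 deg) = 0.406737
gamma_S = 16.1 + 63.4 * 0.406737
= 41.89 mN/m

41.89


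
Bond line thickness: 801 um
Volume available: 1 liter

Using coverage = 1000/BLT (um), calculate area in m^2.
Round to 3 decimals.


1 L = 1e6 mm^3, thickness = 801 um = 0.801 mm
Area = 1e6 / 0.801 mm^2 = (1e6 / 0.801) / 1e6 m^2 = 1000 / 801 m^2
= 1.248 m^2

1.248


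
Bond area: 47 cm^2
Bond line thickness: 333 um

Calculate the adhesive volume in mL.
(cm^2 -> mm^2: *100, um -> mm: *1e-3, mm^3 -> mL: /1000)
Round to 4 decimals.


V = 47*100 * 333*1e-3 / 1000
= 1.5651 mL

1.5651


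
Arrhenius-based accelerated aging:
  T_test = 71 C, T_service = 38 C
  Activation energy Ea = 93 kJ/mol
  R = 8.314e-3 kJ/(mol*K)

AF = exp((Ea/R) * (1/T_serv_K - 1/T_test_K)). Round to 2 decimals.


T_test_K = 344.15, T_serv_K = 311.15
AF = exp((93/8.314e-3) * (1/311.15 - 1/344.15))
= 31.41

31.41


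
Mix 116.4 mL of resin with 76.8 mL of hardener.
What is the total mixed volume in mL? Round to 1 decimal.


Total = 116.4 + 76.8 = 193.2 mL

193.2


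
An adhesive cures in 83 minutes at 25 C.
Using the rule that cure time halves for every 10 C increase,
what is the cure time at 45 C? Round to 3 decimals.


Factor = 2^((45 - 25) / 10) = 4.0000
Cure time = 83 / 4.0000
= 20.750 minutes

20.750


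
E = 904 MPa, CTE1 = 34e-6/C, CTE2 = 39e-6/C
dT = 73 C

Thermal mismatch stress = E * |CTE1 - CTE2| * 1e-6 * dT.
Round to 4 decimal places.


= 904 * 5e-6 * 73
= 0.3300 MPa

0.3300


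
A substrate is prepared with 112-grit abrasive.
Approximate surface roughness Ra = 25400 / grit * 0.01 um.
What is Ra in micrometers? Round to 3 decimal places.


Ra = 25400 / 112 * 0.01 = 2.268 um

2.268


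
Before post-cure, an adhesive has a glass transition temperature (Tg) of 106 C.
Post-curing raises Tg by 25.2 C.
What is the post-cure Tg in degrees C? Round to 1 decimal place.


Tg_post = Tg_base + delta_Tg
= 106 + 25.2
= 131.2 C

131.2


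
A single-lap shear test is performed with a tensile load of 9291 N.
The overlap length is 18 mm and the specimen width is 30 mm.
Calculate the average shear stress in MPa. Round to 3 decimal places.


Shear stress = F / (overlap * width)
= 9291 / (18 * 30)
= 9291 / 540
= 17.206 MPa

17.206


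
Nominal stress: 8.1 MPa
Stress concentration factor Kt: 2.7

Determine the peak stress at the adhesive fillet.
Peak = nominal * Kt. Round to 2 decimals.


Peak stress = 8.1 * 2.7
= 21.87 MPa

21.87


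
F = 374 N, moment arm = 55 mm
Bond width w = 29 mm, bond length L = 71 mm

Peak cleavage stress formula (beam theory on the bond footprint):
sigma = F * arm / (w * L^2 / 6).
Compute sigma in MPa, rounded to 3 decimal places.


sigma = (374 * 55) / (29 * 5041 / 6)
= 20570 * 6 / 146189
= 123420 / 146189
= 0.844 MPa

0.844


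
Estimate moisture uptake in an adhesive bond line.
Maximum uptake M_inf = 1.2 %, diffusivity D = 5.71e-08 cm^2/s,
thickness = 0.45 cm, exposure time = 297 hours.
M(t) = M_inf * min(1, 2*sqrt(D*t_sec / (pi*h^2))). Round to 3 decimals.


Convert time: 297 h = 1069200 s
ratio = min(1, 2*sqrt(5.71e-08*1069200/(pi*0.45^2)))
= 0.619570
M(t) = 1.2 * 0.619570 = 0.743%

0.743


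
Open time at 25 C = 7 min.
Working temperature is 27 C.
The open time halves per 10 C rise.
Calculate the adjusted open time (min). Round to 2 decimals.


factor = 2^((27 - 25) / 10) = 1.1487
ot = 7 / 1.1487 = 6.09 min

6.09


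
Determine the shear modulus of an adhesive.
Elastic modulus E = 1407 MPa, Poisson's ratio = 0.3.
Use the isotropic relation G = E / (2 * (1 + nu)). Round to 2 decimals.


G = 1407 / (2*(1+0.3)) = 1407 / 2.60
= 541.15 MPa

541.15


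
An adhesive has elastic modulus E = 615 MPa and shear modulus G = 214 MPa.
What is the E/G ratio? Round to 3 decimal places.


E/G = 615 / 214 = 2.874

2.874


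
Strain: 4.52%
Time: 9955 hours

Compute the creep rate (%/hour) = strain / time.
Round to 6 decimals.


Creep rate = 4.52 / 9955
= 0.000454 %/h

0.000454


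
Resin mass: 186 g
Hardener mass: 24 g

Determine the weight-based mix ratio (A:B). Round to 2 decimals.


Ratio = 186 / 24 = 7.75

7.75


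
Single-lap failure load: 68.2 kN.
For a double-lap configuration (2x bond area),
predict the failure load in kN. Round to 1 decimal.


Failure load = 68.2 * 2 = 136.4 kN

136.4


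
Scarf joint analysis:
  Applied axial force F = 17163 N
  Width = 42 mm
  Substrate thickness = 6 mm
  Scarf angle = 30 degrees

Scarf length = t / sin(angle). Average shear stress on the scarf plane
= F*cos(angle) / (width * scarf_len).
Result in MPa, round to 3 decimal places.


Scarf length = 6 / sin(30 deg) = 12.0000 mm
cos(30 deg) = 0.866025
Shear = 17163 * 0.866025 / (42 * 12.0000)
= 29.491 MPa

29.491


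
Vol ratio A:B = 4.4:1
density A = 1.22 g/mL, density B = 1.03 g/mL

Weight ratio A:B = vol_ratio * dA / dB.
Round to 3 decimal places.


Weight ratio = 4.4 * 1.22 / 1.03
= 5.212

5.212


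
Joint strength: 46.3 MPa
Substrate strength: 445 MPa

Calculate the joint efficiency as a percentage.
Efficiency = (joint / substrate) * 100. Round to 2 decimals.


Efficiency = (46.3 / 445) * 100 = 10.40%

10.40


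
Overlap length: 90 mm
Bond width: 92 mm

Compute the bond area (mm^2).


Bond area = 90 * 92 = 8280 mm^2

8280


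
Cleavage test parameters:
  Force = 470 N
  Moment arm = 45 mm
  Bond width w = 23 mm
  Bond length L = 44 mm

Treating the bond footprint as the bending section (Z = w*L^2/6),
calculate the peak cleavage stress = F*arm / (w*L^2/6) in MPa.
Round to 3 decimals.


M = 470 * 45 = 21150 N*mm
Z = 23 * 44^2 / 6 = 44528 / 6 mm^3
sigma = M / Z = 6 * 21150 / 44528 = 126900 / 44528
= 2.850 MPa

2.850


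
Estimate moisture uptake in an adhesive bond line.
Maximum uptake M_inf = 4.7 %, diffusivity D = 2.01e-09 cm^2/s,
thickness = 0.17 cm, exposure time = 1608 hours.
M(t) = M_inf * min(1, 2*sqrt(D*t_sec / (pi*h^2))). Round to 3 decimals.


Convert time: 1608 h = 5788800 s
ratio = min(1, 2*sqrt(2.01e-09*5788800/(pi*0.17^2)))
= 0.715976
M(t) = 4.7 * 0.715976 = 3.365%

3.365


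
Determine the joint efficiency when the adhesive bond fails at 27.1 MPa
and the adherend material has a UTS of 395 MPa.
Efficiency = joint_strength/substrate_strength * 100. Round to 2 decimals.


Joint efficiency = 27.1 / 395 * 100
= 6.86%

6.86


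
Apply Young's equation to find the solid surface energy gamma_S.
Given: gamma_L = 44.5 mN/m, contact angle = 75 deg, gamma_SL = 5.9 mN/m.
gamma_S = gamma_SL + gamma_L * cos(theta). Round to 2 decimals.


theta_rad = 75 * pi/180 = 1.308997
gamma_S = 5.9 + 44.5 * cos(1.308997)
= 17.42 mN/m

17.42


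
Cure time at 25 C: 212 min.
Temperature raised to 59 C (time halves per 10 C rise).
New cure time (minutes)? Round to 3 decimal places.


Acceleration factor = 2^(34/10) = 10.5561
New time = 212 / 10.5561 = 20.083 min

20.083


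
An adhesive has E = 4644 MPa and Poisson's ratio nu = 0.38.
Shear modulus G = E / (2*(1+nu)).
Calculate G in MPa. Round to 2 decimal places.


G = 4644 / (2*(1+0.38))
= 4644 / 2.76
= 1682.61 MPa

1682.61


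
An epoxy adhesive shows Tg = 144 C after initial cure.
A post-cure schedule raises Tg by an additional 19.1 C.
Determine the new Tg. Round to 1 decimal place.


New Tg = 144 + 19.1
= 163.1 C

163.1


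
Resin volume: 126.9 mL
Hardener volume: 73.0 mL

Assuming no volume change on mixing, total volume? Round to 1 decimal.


V_total = 126.9 + 73.0 = 199.9 mL

199.9


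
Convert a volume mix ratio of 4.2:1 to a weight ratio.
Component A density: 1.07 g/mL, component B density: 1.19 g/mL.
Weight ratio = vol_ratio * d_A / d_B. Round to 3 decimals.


= 4.2 * 1.07 / 1.19 = 3.776

3.776


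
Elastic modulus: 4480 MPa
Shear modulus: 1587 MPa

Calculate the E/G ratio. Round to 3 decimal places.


E / G = 4480 / 1587 = 2.823

2.823


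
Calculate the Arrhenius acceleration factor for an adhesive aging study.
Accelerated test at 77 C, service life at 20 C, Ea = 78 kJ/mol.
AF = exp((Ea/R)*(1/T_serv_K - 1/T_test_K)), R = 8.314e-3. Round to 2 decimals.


T_test = 350.15 K, T_serv = 293.15 K
Ea/R = 78 / 0.008314 = 9381.77
AF = exp(9381.77 * (1/293.15 - 1/350.15))
= 183.05

183.05


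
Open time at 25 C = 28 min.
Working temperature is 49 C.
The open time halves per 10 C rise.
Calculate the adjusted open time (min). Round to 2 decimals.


factor = 2^((49 - 25) / 10) = 5.2780
ot = 28 / 5.2780 = 5.31 min

5.31


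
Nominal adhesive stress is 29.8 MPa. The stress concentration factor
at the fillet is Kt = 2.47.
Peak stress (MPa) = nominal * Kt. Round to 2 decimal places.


Peak = 29.8 * 2.47 = 73.61 MPa

73.61


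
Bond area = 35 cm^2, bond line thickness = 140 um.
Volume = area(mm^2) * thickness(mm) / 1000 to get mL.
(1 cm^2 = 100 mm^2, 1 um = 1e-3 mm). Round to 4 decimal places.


area_mm2 = 35 * 100 = 3500
blt_mm = 140 * 1e-3 = 0.14
vol_mm3 = 3500 * 0.14 = 490.0
vol_mL = 490.0 / 1000 = 0.4900 mL

0.4900


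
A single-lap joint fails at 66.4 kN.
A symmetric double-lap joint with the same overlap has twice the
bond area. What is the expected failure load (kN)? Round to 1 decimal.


Double-lap load = 2 * 66.4 = 132.8 kN

132.8


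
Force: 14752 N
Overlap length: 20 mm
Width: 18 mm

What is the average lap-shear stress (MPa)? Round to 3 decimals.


Average shear stress = F / (overlap * width)
= 14752 / (20 * 18)
= 40.978 MPa

40.978


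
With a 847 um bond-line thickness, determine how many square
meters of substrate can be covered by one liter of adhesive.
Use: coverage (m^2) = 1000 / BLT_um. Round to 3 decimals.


Coverage = 1000 / 847 = 1.181 m^2

1.181


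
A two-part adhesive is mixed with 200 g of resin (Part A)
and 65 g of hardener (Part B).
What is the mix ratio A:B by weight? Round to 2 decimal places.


Mix ratio = mass_A / mass_B
= 200 / 65
= 3.08

3.08


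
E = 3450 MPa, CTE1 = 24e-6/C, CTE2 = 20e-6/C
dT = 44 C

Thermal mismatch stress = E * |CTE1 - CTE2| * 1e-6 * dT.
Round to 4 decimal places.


= 3450 * 4e-6 * 44
= 0.6072 MPa

0.6072


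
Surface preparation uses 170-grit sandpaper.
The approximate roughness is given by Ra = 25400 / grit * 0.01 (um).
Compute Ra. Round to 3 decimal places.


Ra = 25400 / 170 * 0.01
= 254 / 170
= 1.494 um

1.494


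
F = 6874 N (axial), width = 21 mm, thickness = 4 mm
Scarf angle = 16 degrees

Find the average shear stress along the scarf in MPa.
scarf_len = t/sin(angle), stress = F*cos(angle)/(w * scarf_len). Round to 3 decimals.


scarf_len = 4/sin(16 deg) = 14.5118
cos(16 deg) = 0.961262
stress = 6874*0.961262/(21*14.5118) = 21.683 MPa

21.683


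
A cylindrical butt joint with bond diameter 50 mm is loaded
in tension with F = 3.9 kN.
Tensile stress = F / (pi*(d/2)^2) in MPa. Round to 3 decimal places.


Area = pi * (50/2)^2 = 1963.4954 mm^2
Stress = 3.9*1000 / 1963.4954
= 1.986 MPa

1.986


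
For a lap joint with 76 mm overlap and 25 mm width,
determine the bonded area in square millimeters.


Area = 76 * 25 = 1900 mm^2

1900


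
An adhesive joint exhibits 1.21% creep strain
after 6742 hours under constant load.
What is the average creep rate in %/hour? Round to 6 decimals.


Creep rate = strain / time
= 1.21 / 6742
= 0.000179 %/h

0.000179


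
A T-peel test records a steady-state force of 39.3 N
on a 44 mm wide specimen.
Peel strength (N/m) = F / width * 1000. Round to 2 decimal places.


Peel strength = 39.3 / 44 * 1000
= 893.18 N/m

893.18


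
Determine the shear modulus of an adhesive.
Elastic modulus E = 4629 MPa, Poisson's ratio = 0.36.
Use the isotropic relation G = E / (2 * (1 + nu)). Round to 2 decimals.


G = 4629 / (2*(1+0.36)) = 4629 / 2.72
= 1701.84 MPa

1701.84


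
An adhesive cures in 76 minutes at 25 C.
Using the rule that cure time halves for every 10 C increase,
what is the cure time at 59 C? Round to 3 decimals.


Factor = 2^((59 - 25) / 10) = 10.5561
Cure time = 76 / 10.5561
= 7.200 minutes

7.200


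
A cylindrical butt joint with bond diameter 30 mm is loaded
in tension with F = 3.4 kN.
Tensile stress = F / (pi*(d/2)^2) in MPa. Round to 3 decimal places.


Area = pi * (30/2)^2 = 706.8583 mm^2
Stress = 3.4*1000 / 706.8583
= 4.810 MPa

4.810


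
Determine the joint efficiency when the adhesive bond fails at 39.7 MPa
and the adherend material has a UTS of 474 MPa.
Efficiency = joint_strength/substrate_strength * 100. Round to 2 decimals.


Joint efficiency = 39.7 / 474 * 100
= 8.38%

8.38


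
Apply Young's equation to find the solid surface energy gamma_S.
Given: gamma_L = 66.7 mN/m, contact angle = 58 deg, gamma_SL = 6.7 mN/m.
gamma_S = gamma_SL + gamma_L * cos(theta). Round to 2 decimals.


theta_rad = 58 * pi/180 = 1.012291
gamma_S = 6.7 + 66.7 * cos(1.012291)
= 42.05 mN/m

42.05


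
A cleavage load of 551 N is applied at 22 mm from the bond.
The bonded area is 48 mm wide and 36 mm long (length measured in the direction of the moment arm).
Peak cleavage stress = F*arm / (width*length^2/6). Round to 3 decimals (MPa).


Moment = 551 * 22 = 12122 N*mm
Section modulus = 48 * 1296 / 6 = 62208 / 6 mm^3
Stress = 12122 / (62208 / 6) = 72732 / 62208
= 1.169 MPa

1.169


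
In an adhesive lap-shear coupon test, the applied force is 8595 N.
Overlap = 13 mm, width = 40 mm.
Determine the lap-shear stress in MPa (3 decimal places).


stress = F / (overlap * width)
= 8595 / (13 * 40)
= 16.529 MPa

16.529


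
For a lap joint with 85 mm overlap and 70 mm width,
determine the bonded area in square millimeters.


Area = 85 * 70 = 5950 mm^2

5950


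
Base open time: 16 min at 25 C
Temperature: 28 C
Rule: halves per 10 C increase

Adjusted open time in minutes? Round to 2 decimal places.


Acceleration = 2^((28-25)/10) = 1.2311
Open time = 16 / 1.2311 = 13.00 min

13.00


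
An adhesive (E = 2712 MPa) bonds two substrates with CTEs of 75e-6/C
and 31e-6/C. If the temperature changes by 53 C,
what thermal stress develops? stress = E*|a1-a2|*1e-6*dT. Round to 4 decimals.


Stress = 2712 * |75 - 31| * 1e-6 * 53
= 6.3244 MPa

6.3244


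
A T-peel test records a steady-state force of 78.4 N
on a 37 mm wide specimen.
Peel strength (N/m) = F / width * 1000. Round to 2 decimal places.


Peel strength = 78.4 / 37 * 1000
= 2118.92 N/m

2118.92
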